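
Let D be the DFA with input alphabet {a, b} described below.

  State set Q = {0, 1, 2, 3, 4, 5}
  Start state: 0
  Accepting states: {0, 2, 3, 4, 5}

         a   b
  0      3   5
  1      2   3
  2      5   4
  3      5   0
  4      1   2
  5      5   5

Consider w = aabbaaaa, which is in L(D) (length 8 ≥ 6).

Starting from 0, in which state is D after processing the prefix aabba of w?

5

State sequence: 0 -a-> 3 -a-> 5 -b-> 5 -b-> 5 -a-> 5

After reading 5 characters, D is in state 5.
(This kind of state-tracing is the core of the pumping-lemma construction: with 6 states, pigeonhole forces a repeat within the first 6 steps.)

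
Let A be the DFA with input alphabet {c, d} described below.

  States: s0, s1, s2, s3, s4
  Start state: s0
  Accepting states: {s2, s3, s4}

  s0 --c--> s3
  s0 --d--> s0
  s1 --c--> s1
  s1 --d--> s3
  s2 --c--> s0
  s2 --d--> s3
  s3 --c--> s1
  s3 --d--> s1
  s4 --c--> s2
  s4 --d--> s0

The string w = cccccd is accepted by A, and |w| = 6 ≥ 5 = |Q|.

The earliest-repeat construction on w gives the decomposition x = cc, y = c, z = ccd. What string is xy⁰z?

xy⁰z = xz = cc·ccd = ccccd.
Reading y = c takes A from s1 back to s1, so after x the machine is still in s1, and z then leads to the accepting state s3. Hence ccccd ∈ L(A).

ccccd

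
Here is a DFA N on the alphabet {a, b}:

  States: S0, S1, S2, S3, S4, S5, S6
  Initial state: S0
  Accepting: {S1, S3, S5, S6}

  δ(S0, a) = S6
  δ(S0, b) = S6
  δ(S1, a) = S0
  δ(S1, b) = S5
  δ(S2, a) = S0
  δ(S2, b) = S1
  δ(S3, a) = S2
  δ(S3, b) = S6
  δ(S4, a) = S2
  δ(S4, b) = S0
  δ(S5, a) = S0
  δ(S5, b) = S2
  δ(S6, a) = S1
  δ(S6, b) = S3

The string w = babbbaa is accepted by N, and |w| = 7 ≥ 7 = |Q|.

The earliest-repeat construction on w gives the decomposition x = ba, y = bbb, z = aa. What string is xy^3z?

babbbbbbbbbaa

xy^3z = ba·bbb·bbb·bbb·aa = babbbbbbbbbaa.
Reading y = bbb takes N from S1 back to S1, so after x·y·y·y the machine is still in S1, and z then leads to the accepting state S6. Hence babbbbbbbbbaa ∈ L(N).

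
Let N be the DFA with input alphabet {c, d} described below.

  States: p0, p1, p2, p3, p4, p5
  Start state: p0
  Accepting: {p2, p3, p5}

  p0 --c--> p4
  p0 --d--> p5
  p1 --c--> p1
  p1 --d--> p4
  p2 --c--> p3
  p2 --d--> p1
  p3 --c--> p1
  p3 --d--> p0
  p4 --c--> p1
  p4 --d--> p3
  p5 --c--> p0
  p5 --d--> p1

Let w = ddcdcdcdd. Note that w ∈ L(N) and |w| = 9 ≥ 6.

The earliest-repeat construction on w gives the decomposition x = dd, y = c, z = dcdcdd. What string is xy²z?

xy^2z = dd·c·c·dcdcdd = ddccdcdcdd.
Reading y = c takes N from p1 back to p1, so after x·y·y the machine is still in p1, and z then leads to the accepting state p3. Hence ddccdcdcdd ∈ L(N).

ddccdcdcdd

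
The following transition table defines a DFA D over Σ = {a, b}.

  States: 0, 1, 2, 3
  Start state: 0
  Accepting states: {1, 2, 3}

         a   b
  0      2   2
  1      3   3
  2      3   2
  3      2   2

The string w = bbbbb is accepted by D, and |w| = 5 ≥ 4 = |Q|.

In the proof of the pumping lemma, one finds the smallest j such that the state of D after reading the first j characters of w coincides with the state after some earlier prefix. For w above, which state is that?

2

Run of D on w = b b b b b:
  step 0: 0  (start)
  step 1: 2  (read b: 0→2)
  step 2: 2  (read b: 2→2)   ← first repeat (2 seen earlier)
  step 3: 2  (read b: 2→2)
  step 4: 2  (read b: 2→2)
  step 5: 2  (read b: 2→2)

The earliest repeat is at step j = 2: D is in 2, which it already visited at step i = 1.
Pumping length from the standard proof: p = 4 (the number of states). The repeated state found above gives |xy| = j ≤ 4 and |y| = j − i ≥ 1.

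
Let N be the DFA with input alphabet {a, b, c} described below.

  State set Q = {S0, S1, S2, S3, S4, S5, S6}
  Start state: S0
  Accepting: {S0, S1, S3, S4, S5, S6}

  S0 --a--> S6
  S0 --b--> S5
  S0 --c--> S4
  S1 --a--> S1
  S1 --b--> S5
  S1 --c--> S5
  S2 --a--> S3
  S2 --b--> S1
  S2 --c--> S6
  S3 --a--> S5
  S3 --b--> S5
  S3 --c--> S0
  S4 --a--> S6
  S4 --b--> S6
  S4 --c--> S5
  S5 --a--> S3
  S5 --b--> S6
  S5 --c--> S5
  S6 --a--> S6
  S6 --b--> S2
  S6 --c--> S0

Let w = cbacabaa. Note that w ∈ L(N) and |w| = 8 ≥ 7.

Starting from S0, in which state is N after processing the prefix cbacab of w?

Run of N on the first 6 characters of w = c b a c a b:
  step 0: S0  (start)
  step 1: S4  (read c: S0→S4)
  step 2: S6  (read b: S4→S6)
  step 3: S6  (read a: S6→S6)
  step 4: S0  (read c: S6→S0)
  step 5: S6  (read a: S0→S6)
  step 6: S2  (read b: S6→S2)

After reading 6 characters, N is in state S2.

S2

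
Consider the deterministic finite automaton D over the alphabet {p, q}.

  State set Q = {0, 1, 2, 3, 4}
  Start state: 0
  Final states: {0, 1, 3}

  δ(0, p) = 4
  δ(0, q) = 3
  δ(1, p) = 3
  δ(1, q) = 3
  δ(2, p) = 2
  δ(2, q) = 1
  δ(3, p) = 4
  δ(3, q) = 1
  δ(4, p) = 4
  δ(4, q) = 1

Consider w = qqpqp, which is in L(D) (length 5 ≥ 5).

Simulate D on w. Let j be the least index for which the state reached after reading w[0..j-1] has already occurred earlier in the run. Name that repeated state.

3

State sequence: 0 -q-> 3 -q-> 1 -p-> 3 -q-> 1 -p-> 3
First repeat at step 3: 3 was already visited.

The earliest repeat is at step j = 3: D is in 3, which it already visited at step i = 1.
Since D has 5 states, any run of length ≥ 5 visits 5+1 states, so by pigeonhole some state repeats within the first 5 steps — that repeat gives the pumpable loop.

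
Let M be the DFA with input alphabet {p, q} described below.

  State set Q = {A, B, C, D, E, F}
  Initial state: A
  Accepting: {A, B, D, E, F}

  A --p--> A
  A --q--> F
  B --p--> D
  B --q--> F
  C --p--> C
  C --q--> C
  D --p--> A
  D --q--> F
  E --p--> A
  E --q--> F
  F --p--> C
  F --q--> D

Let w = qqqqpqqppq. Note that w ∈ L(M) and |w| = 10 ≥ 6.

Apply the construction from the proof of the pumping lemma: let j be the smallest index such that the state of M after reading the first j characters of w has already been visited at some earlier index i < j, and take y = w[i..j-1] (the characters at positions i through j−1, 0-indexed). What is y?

qq

State sequence: A -q-> F -q-> D -q-> F -q-> D -p-> A -q-> F -q-> D -p-> A -p-> A -q-> F
First repeat at step 3: F was already visited.

So i = 1, j = 3, giving x = w[0:1] = q, y = w[1:3] = qq, z = w[3:10] = qpqqppq.
Check: |xy| = 3 ≤ 6 and |y| = 2 ≥ 1. Reading y takes M from F back to F, so every xyⁱz is accepted.
With |Q| = 6, pigeonhole forces a state repeat no later than step 6; the substring read between the first and second visits to that state can be pumped.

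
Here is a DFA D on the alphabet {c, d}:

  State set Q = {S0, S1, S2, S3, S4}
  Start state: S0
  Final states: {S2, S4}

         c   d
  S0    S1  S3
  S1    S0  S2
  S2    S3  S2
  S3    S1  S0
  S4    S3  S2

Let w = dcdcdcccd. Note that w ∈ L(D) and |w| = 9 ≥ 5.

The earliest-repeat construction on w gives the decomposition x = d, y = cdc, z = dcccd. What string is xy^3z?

dcdccdccdcdcccd

xy^3z = d·cdc·cdc·cdc·dcccd = dcdccdccdcdcccd.
Reading y = cdc takes D from S3 back to S3, so after x·y·y·y the machine is still in S3, and z then leads to the accepting state S2. Hence dcdccdccdcdcccd ∈ L(D).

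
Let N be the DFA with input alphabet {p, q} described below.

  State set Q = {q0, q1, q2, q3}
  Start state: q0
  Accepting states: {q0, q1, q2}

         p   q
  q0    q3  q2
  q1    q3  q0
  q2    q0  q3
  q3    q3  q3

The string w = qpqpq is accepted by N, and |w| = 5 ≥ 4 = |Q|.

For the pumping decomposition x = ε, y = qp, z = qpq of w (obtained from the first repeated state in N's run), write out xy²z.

qpqpqpq

xy^2z = ε·qp·qp·qpq = qpqpqpq.
Reading y = qp takes N from q0 back to q0, so after x·y·y the machine is still in q0, and z then leads to the accepting state q2. Hence qpqpqpq ∈ L(N).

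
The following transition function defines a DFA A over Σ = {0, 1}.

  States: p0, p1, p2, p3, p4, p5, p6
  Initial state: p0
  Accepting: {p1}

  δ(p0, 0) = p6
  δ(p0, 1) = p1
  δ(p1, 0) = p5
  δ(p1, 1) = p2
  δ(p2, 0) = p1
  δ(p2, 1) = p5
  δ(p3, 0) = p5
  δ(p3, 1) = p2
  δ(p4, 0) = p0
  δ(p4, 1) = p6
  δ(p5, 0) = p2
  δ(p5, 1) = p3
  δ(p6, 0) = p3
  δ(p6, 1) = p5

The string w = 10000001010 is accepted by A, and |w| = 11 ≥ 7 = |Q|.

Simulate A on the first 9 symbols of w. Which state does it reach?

p1

Run of A on the first 9 characters of w = 1 0 0 0 0 0 0 1 0:
  step 0: p0  (start)
  step 1: p1  (read 1: p0→p1)
  step 2: p5  (read 0: p1→p5)
  step 3: p2  (read 0: p5→p2)
  step 4: p1  (read 0: p2→p1)
  step 5: p5  (read 0: p1→p5)
  step 6: p2  (read 0: p5→p2)
  step 7: p1  (read 0: p2→p1)
  step 8: p2  (read 1: p1→p2)
  step 9: p1  (read 0: p2→p1)

After reading 9 characters, A is in state p1.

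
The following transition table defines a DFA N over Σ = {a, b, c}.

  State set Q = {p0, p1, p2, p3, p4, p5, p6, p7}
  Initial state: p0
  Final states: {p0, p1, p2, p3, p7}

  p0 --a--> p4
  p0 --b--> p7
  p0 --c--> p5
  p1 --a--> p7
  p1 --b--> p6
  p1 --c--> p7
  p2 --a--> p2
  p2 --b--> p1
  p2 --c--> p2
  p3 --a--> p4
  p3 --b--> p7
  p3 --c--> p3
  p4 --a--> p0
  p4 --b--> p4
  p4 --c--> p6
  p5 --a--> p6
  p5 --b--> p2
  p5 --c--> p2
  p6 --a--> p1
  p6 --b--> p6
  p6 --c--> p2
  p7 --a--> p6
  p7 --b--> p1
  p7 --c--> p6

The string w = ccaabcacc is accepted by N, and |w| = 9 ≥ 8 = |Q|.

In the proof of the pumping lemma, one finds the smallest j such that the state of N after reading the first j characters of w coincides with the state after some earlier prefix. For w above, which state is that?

p2

State sequence: p0 -c-> p5 -c-> p2 -a-> p2 -a-> p2 -b-> p1 -c-> p7 -a-> p6 -c-> p2 -c-> p2
First repeat at step 3: p2 was already visited.

The earliest repeat is at step j = 3: N is in p2, which it already visited at step i = 2.
Since N has 8 states, any run of length ≥ 8 visits 8+1 states, so by pigeonhole some state repeats within the first 8 steps — that repeat gives the pumpable loop.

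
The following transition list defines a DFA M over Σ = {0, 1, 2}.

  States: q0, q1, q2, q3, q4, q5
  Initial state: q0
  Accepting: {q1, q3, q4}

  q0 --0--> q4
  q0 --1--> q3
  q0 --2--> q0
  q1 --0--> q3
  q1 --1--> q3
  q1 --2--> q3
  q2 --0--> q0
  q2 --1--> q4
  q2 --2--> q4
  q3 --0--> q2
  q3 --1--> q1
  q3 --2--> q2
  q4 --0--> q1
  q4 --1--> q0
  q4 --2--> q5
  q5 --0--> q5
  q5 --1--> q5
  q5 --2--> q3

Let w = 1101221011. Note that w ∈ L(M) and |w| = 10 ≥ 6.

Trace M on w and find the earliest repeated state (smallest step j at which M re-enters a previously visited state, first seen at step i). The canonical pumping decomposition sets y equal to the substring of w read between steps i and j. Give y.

State sequence: q0 -1-> q3 -1-> q1 -0-> q3 -1-> q1 -2-> q3 -2-> q2 -1-> q4 -0-> q1 -1-> q3 -1-> q1
First repeat at step 3: q3 was already visited.

So i = 1, j = 3, giving x = w[0:1] = 1, y = w[1:3] = 10, z = w[3:10] = 1221011.
Check: |xy| = 3 ≤ 6 and |y| = 2 ≥ 1. Reading y takes M from q3 back to q3, so every xyⁱz is accepted.
Pumping length from the standard proof: p = 6 (the number of states). The repeated state found above gives |xy| = j ≤ 6 and |y| = j − i ≥ 1.

10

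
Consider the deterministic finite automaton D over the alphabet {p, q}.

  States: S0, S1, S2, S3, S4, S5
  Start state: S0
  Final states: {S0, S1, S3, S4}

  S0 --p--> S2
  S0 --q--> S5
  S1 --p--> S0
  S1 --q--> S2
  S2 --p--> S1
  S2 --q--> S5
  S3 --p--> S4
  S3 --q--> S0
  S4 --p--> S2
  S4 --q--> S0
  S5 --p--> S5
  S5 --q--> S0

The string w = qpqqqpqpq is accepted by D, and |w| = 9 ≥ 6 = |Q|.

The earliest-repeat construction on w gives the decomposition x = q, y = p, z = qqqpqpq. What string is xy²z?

qppqqqpqpq

xy^2z = q·p·p·qqqpqpq = qppqqqpqpq.
Reading y = p takes D from S5 back to S5, so after x·y·y the machine is still in S5, and z then leads to the accepting state S0. Hence qppqqqpqpq ∈ L(D).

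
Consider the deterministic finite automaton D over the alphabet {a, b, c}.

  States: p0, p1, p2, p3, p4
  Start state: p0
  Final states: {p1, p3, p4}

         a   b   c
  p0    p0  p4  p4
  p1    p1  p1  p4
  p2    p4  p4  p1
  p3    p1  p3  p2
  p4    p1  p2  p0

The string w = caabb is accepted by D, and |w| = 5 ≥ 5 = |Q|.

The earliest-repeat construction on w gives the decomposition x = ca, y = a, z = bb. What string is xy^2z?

caaabb

xy^2z = ca·a·a·bb = caaabb.
Reading y = a takes D from p1 back to p1, so after x·y·y the machine is still in p1, and z then leads to the accepting state p1. Hence caaabb ∈ L(D).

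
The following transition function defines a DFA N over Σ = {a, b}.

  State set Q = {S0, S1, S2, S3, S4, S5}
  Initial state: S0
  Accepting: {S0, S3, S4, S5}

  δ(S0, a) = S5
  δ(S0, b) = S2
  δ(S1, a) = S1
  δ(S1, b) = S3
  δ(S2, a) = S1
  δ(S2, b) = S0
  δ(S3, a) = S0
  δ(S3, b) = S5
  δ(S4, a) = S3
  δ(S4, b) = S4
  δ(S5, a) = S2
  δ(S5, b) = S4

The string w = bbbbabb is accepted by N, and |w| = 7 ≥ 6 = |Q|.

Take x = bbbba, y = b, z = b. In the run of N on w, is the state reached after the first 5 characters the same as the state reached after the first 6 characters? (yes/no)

Run of N on the first 6 characters of w = b b b b a b:
  step 0: S0  (start)
  step 1: S2  (read b: S0→S2)
  step 2: S0  (read b: S2→S0)
  step 3: S2  (read b: S0→S2)
  step 4: S0  (read b: S2→S0)
  step 5: S5  (read a: S0→S5)
  step 6: S4  (read b: S5→S4)

After x (step 5): S5. After xy (step 6): S4.
They differ (S5 ≠ S4), so y is not a cycle from the state after x; this split is not the one the pumping-lemma construction produces, and pumping y need not keep the string in L(N).

no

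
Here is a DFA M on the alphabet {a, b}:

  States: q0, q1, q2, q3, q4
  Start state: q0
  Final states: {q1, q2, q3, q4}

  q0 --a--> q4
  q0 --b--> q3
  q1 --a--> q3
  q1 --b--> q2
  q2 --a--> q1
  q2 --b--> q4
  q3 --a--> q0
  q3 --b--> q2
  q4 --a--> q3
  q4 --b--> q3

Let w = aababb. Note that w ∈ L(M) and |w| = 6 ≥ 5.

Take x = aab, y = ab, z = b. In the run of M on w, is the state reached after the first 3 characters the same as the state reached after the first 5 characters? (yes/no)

State sequence: q0 -a-> q4 -a-> q3 -b-> q2 -a-> q1 -b-> q2

After x (step 3): q2. After xy (step 5): q2.
They match, so y = ab drives M around a cycle from q2 back to itself; pumping y any number of times keeps M in q2 before reading z, and xyⁱz ∈ L(M) for every i ≥ 0.

yes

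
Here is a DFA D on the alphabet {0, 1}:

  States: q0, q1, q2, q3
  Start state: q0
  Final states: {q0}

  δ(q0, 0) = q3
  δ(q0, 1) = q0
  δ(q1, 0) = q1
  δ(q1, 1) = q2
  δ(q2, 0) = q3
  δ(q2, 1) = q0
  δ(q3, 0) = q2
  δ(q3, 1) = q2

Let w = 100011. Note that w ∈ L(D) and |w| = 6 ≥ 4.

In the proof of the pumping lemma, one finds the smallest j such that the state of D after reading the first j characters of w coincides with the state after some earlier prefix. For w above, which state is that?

q0

State sequence: q0 -1-> q0 -0-> q3 -0-> q2 -0-> q3 -1-> q2 -1-> q0
First repeat at step 1: q0 was already visited.

The earliest repeat is at step j = 1: D is in q0, which it already visited at step i = 0.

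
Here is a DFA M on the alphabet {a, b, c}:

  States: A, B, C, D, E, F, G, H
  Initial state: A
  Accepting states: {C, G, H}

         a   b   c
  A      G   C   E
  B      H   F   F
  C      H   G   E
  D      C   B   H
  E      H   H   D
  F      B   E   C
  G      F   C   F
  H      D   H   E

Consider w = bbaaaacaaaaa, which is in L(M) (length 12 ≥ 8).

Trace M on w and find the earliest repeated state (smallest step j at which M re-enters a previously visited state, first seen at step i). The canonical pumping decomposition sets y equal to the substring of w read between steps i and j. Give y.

ac

Run of M on w = b b a a a a c a a a a a:
  step 0: A  (start)
  step 1: C  (read b: A→C)
  step 2: G  (read b: C→G)
  step 3: F  (read a: G→F)
  step 4: B  (read a: F→B)
  step 5: H  (read a: B→H)
  step 6: D  (read a: H→D)
  step 7: H  (read c: D→H)   ← first repeat (H seen earlier)
  step 8: D  (read a: H→D)
  step 9: C  (read a: D→C)
  step 10: H  (read a: C→H)
  step 11: D  (read a: H→D)
  step 12: C  (read a: D→C)

So i = 5, j = 7, giving x = w[0:5] = bbaaa, y = w[5:7] = ac, z = w[7:12] = aaaaa.
Check: |xy| = 7 ≤ 8 and |y| = 2 ≥ 1. Reading y takes M from H back to H, so every xyⁱz is accepted.
Pumping length from the standard proof: p = 8 (the number of states). The repeated state found above gives |xy| = j ≤ 8 and |y| = j − i ≥ 1.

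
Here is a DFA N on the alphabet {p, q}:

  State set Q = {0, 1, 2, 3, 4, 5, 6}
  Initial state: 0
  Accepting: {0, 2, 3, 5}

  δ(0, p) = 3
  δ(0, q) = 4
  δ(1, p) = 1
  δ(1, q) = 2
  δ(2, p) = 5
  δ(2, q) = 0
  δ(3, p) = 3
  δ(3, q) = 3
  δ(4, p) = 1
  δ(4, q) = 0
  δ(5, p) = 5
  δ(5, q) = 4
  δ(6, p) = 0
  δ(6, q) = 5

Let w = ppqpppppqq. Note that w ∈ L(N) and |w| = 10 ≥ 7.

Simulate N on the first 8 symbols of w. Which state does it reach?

3

State sequence: 0 -p-> 3 -p-> 3 -q-> 3 -p-> 3 -p-> 3 -p-> 3 -p-> 3 -p-> 3

After reading 8 characters, N is in state 3.
(This kind of state-tracing is the core of the pumping-lemma construction: with 7 states, pigeonhole forces a repeat within the first 7 steps.)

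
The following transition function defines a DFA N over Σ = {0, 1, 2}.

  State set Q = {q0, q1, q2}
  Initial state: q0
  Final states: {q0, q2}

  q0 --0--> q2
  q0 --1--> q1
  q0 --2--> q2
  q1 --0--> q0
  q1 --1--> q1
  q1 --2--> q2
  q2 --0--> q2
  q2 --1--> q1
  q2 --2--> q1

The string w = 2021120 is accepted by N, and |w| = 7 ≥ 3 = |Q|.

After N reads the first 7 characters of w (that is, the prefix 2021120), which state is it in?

q2

State sequence: q0 -2-> q2 -0-> q2 -2-> q1 -1-> q1 -1-> q1 -2-> q2 -0-> q2

After reading 7 characters, N is in state q2.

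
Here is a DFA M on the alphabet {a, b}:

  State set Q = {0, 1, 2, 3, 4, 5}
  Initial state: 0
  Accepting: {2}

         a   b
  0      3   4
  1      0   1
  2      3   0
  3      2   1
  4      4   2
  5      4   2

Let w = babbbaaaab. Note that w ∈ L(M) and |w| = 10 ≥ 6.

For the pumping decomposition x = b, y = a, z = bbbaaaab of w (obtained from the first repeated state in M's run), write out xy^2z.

baabbbaaaab

xy^2z = b·a·a·bbbaaaab = baabbbaaaab.
Reading y = a takes M from 4 back to 4, so after x·y·y the machine is still in 4, and z then leads to the accepting state 2. Hence baabbbaaaab ∈ L(M).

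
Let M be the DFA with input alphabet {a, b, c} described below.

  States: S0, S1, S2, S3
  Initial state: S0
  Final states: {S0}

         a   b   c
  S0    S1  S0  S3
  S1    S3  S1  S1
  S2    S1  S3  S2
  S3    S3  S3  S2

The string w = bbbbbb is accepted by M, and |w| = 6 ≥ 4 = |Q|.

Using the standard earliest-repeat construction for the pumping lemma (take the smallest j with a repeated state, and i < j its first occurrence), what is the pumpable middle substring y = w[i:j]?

b

Run of M on w = b b b b b b:
  step 0: S0  (start)
  step 1: S0  (read b: S0→S0)   ← first repeat (S0 seen earlier)
  step 2: S0  (read b: S0→S0)
  step 3: S0  (read b: S0→S0)
  step 4: S0  (read b: S0→S0)
  step 5: S0  (read b: S0→S0)
  step 6: S0  (read b: S0→S0)

So i = 0, j = 1, giving x = w[0:0] = ε, y = w[0:1] = b, z = w[1:6] = bbbbb.
Check: |xy| = 1 ≤ 4 and |y| = 1 ≥ 1. Reading y takes M from S0 back to S0, so every xyⁱz is accepted.
With |Q| = 4, pigeonhole forces a state repeat no later than step 4; the substring read between the first and second visits to that state can be pumped.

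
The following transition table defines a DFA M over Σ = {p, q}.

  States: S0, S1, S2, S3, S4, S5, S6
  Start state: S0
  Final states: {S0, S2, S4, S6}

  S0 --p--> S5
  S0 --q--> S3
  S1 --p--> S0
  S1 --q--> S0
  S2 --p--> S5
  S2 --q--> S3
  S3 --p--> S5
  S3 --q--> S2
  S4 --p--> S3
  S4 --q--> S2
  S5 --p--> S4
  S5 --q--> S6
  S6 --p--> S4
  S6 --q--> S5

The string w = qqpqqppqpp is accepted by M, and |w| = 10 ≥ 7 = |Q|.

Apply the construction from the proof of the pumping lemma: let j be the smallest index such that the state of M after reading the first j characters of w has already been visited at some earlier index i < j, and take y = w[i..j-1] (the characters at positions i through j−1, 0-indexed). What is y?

qq

Run of M on w = q q p q q p p q p p:
  step 0: S0  (start)
  step 1: S3  (read q: S0→S3)
  step 2: S2  (read q: S3→S2)
  step 3: S5  (read p: S2→S5)
  step 4: S6  (read q: S5→S6)
  step 5: S5  (read q: S6→S5)   ← first repeat (S5 seen earlier)
  step 6: S4  (read p: S5→S4)
  step 7: S3  (read p: S4→S3)
  step 8: S2  (read q: S3→S2)
  step 9: S5  (read p: S2→S5)
  step 10: S4  (read p: S5→S4)

So i = 3, j = 5, giving x = w[0:3] = qqp, y = w[3:5] = qq, z = w[5:10] = ppqpp.
Check: |xy| = 5 ≤ 7 and |y| = 2 ≥ 1. Reading y takes M from S5 back to S5, so every xyⁱz is accepted.
The DFA has 7 states, so the proof of the pumping lemma guarantees a repeated state among the first 7+1 visited; the segment between the two visits is the pumpable y.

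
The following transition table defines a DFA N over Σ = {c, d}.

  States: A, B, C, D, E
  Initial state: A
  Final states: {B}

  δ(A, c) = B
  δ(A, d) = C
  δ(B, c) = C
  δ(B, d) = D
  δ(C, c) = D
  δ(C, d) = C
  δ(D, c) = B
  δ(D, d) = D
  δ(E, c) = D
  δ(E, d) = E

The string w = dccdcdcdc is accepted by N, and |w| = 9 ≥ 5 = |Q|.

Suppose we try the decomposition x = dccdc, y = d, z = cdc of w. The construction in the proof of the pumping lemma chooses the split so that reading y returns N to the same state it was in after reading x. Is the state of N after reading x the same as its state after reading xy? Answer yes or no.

no

Run of N on the first 6 characters of w = d c c d c d:
  step 0: A  (start)
  step 1: C  (read d: A→C)
  step 2: D  (read c: C→D)
  step 3: B  (read c: D→B)
  step 4: D  (read d: B→D)
  step 5: B  (read c: D→B)
  step 6: D  (read d: B→D)

After x (step 5): B. After xy (step 6): D.
They differ (B ≠ D), so y is not a cycle from the state after x; this split is not the one the pumping-lemma construction produces, and pumping y need not keep the string in L(N).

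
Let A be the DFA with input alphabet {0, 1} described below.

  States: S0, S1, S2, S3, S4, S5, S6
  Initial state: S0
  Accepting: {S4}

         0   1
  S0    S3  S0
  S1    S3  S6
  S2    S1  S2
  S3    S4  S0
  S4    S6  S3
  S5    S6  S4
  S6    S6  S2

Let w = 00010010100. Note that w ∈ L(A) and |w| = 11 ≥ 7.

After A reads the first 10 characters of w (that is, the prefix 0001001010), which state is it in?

State sequence: S0 -0-> S3 -0-> S4 -0-> S6 -1-> S2 -0-> S1 -0-> S3 -1-> S0 -0-> S3 -1-> S0 -0-> S3

After reading 10 characters, A is in state S3.

S3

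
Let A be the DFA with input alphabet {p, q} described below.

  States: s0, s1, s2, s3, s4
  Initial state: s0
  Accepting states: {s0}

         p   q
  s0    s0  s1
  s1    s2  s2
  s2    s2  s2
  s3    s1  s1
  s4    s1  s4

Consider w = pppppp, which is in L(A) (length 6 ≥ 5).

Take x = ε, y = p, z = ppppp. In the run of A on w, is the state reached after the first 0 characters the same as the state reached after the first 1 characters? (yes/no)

yes

Run of A on the first 1 characters of w = p:
  step 0: s0  (start)
  step 1: s0  (read p: s0→s0)

After x (step 0): s0. After xy (step 1): s0.
They match, so y = p drives A around a cycle from s0 back to itself; pumping y any number of times keeps A in s0 before reading z, and xyⁱz ∈ L(A) for every i ≥ 0.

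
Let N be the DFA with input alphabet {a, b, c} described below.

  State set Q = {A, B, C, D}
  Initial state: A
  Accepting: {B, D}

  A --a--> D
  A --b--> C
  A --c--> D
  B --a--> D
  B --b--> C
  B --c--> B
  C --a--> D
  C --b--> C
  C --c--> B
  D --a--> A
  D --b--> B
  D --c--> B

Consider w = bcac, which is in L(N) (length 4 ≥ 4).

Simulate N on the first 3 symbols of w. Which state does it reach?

D

Run of N on the first 3 characters of w = b c a:
  step 0: A  (start)
  step 1: C  (read b: A→C)
  step 2: B  (read c: C→B)
  step 3: D  (read a: B→D)

After reading 3 characters, N is in state D.
(This kind of state-tracing is the core of the pumping-lemma construction: with 4 states, pigeonhole forces a repeat within the first 4 steps.)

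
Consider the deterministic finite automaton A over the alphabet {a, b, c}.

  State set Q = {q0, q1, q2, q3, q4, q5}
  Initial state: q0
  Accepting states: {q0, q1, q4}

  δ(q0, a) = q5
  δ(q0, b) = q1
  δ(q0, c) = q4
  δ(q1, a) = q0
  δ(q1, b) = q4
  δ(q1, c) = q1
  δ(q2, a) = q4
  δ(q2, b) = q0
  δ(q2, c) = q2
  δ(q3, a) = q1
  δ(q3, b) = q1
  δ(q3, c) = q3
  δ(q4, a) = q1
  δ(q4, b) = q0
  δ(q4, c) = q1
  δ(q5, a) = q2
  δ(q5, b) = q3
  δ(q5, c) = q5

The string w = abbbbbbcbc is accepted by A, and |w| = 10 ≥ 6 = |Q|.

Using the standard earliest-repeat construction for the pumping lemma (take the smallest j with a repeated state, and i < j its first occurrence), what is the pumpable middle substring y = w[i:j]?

Run of A on w = a b b b b b b c b c:
  step 0: q0  (start)
  step 1: q5  (read a: q0→q5)
  step 2: q3  (read b: q5→q3)
  step 3: q1  (read b: q3→q1)
  step 4: q4  (read b: q1→q4)
  step 5: q0  (read b: q4→q0)   ← first repeat (q0 seen earlier)
  step 6: q1  (read b: q0→q1)
  step 7: q4  (read b: q1→q4)
  step 8: q1  (read c: q4→q1)
  step 9: q4  (read b: q1→q4)
  step 10: q1  (read c: q4→q1)

So i = 0, j = 5, giving x = w[0:0] = ε, y = w[0:5] = abbbb, z = w[5:10] = bbcbc.
Check: |xy| = 5 ≤ 6 and |y| = 5 ≥ 1. Reading y takes A from q0 back to q0, so every xyⁱz is accepted.
With |Q| = 6, pigeonhole forces a state repeat no later than step 6; the substring read between the first and second visits to that state can be pumped.

abbbb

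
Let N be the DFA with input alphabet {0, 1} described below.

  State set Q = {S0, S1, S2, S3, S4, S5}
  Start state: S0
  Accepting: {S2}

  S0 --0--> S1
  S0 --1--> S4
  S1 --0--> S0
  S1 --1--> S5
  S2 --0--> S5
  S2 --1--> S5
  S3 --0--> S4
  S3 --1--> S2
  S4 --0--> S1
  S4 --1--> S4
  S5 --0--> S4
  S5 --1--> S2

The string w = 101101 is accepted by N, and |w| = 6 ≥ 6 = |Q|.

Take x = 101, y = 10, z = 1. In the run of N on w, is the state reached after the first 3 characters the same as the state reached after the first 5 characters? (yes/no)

Run of N on the first 5 characters of w = 1 0 1 1 0:
  step 0: S0  (start)
  step 1: S4  (read 1: S0→S4)
  step 2: S1  (read 0: S4→S1)
  step 3: S5  (read 1: S1→S5)
  step 4: S2  (read 1: S5→S2)
  step 5: S5  (read 0: S2→S5)

After x (step 3): S5. After xy (step 5): S5.
They match, so y = 10 drives N around a cycle from S5 back to itself; pumping y any number of times keeps N in S5 before reading z, and xyⁱz ∈ L(N) for every i ≥ 0.

yes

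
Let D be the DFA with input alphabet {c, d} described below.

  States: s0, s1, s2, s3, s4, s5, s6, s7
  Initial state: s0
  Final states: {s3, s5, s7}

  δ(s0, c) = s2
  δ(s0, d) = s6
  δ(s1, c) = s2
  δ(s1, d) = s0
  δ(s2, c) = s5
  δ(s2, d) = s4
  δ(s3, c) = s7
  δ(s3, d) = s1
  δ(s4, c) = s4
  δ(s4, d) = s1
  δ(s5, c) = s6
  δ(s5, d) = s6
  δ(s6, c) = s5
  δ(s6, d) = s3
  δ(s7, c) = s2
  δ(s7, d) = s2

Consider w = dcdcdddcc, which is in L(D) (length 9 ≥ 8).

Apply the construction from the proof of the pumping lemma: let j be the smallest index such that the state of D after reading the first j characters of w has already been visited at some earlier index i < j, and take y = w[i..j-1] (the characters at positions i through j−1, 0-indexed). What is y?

State sequence: s0 -d-> s6 -c-> s5 -d-> s6 -c-> s5 -d-> s6 -d-> s3 -d-> s1 -c-> s2 -c-> s5
First repeat at step 3: s6 was already visited.

So i = 1, j = 3, giving x = w[0:1] = d, y = w[1:3] = cd, z = w[3:9] = cdddcc.
Check: |xy| = 3 ≤ 8 and |y| = 2 ≥ 1. Reading y takes D from s6 back to s6, so every xyⁱz is accepted.

cd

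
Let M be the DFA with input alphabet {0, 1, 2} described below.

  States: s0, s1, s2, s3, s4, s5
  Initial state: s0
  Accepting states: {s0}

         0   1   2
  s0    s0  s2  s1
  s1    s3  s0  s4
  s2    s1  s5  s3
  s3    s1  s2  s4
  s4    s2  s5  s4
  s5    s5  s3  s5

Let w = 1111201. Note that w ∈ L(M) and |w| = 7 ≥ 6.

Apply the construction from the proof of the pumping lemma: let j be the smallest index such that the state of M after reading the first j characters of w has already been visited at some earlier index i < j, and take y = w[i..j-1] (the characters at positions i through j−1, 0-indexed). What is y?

111

Run of M on w = 1 1 1 1 2 0 1:
  step 0: s0  (start)
  step 1: s2  (read 1: s0→s2)
  step 2: s5  (read 1: s2→s5)
  step 3: s3  (read 1: s5→s3)
  step 4: s2  (read 1: s3→s2)   ← first repeat (s2 seen earlier)
  step 5: s3  (read 2: s2→s3)
  step 6: s1  (read 0: s3→s1)
  step 7: s0  (read 1: s1→s0)

So i = 1, j = 4, giving x = w[0:1] = 1, y = w[1:4] = 111, z = w[4:7] = 201.
Check: |xy| = 4 ≤ 6 and |y| = 3 ≥ 1. Reading y takes M from s2 back to s2, so every xyⁱz is accepted.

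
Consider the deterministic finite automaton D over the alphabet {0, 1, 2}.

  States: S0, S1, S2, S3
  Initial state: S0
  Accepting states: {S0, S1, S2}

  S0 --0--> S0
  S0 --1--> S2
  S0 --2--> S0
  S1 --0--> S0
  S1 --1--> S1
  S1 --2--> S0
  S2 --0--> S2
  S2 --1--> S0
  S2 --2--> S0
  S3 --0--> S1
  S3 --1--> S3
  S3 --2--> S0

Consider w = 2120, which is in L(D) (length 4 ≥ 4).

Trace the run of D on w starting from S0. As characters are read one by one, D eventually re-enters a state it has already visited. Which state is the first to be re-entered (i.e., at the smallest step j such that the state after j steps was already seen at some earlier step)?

S0

State sequence: S0 -2-> S0 -1-> S2 -2-> S0 -0-> S0
First repeat at step 1: S0 was already visited.

The earliest repeat is at step j = 1: D is in S0, which it already visited at step i = 0.
Pumping length from the standard proof: p = 4 (the number of states). The repeated state found above gives |xy| = j ≤ 4 and |y| = j − i ≥ 1.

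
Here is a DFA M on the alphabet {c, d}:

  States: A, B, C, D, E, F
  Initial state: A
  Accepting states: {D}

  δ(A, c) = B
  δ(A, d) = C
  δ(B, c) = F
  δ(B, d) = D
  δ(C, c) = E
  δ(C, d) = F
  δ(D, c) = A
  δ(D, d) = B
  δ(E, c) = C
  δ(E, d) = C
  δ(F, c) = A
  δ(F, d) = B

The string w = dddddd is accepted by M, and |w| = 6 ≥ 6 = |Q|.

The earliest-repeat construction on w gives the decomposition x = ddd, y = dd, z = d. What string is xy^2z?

xy^2z = ddd·dd·dd·d = dddddddd.
Reading y = dd takes M from B back to B, so after x·y·y the machine is still in B, and z then leads to the accepting state D. Hence dddddddd ∈ L(M).

dddddddd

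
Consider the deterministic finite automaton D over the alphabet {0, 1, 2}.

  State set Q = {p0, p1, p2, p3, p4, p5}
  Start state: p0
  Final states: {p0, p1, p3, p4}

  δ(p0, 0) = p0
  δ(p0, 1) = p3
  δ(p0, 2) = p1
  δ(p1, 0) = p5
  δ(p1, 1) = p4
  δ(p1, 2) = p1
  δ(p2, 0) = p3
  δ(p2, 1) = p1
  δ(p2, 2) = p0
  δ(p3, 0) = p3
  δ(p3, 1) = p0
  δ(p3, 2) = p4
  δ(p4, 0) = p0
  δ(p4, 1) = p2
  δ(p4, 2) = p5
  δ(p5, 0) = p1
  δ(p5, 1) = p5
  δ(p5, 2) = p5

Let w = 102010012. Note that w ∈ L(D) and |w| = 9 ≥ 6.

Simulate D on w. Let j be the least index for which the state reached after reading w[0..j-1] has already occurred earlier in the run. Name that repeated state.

Run of D on w = 1 0 2 0 1 0 0 1 2:
  step 0: p0  (start)
  step 1: p3  (read 1: p0→p3)
  step 2: p3  (read 0: p3→p3)   ← first repeat (p3 seen earlier)
  step 3: p4  (read 2: p3→p4)
  step 4: p0  (read 0: p4→p0)
  step 5: p3  (read 1: p0→p3)
  step 6: p3  (read 0: p3→p3)
  step 7: p3  (read 0: p3→p3)
  step 8: p0  (read 1: p3→p0)
  step 9: p1  (read 2: p0→p1)

The earliest repeat is at step j = 2: D is in p3, which it already visited at step i = 1.
With |Q| = 6, pigeonhole forces a state repeat no later than step 6; the substring read between the first and second visits to that state can be pumped.

p3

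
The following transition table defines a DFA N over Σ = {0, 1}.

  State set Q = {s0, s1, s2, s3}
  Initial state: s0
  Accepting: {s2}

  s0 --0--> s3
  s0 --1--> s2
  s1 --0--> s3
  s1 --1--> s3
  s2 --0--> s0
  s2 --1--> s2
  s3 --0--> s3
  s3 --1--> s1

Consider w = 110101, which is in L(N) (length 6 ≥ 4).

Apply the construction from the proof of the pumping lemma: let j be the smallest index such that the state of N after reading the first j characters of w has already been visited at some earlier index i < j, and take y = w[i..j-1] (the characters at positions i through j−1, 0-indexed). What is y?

State sequence: s0 -1-> s2 -1-> s2 -0-> s0 -1-> s2 -0-> s0 -1-> s2
First repeat at step 2: s2 was already visited.

So i = 1, j = 2, giving x = w[0:1] = 1, y = w[1:2] = 1, z = w[2:6] = 0101.
Check: |xy| = 2 ≤ 4 and |y| = 1 ≥ 1. Reading y takes N from s2 back to s2, so every xyⁱz is accepted.
The DFA has 4 states, so the proof of the pumping lemma guarantees a repeated state among the first 4+1 visited; the segment between the two visits is the pumpable y.

1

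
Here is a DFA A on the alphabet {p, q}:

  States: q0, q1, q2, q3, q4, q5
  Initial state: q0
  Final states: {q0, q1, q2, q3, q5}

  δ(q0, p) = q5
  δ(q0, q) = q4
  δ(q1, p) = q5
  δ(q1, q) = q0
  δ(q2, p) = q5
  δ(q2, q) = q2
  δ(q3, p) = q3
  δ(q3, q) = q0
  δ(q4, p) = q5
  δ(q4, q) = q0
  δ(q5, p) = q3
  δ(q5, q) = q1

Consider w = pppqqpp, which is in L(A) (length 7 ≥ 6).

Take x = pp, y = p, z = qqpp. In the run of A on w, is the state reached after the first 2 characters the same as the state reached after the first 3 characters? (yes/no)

yes

State sequence: q0 -p-> q5 -p-> q3 -p-> q3

After x (step 2): q3. After xy (step 3): q3.
They match, so y = p drives A around a cycle from q3 back to itself; pumping y any number of times keeps A in q3 before reading z, and xyⁱz ∈ L(A) for every i ≥ 0.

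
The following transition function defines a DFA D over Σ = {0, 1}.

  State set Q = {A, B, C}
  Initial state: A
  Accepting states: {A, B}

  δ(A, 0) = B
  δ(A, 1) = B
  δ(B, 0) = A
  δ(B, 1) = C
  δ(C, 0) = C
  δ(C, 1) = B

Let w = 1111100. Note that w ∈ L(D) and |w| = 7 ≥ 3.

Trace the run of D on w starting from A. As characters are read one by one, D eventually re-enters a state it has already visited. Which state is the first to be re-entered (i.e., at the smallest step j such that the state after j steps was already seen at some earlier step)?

B

Run of D on w = 1 1 1 1 1 0 0:
  step 0: A  (start)
  step 1: B  (read 1: A→B)
  step 2: C  (read 1: B→C)
  step 3: B  (read 1: C→B)   ← first repeat (B seen earlier)
  step 4: C  (read 1: B→C)
  step 5: B  (read 1: C→B)
  step 6: A  (read 0: B→A)
  step 7: B  (read 0: A→B)

The earliest repeat is at step j = 3: D is in B, which it already visited at step i = 1.
Pumping length from the standard proof: p = 3 (the number of states). The repeated state found above gives |xy| = j ≤ 3 and |y| = j − i ≥ 1.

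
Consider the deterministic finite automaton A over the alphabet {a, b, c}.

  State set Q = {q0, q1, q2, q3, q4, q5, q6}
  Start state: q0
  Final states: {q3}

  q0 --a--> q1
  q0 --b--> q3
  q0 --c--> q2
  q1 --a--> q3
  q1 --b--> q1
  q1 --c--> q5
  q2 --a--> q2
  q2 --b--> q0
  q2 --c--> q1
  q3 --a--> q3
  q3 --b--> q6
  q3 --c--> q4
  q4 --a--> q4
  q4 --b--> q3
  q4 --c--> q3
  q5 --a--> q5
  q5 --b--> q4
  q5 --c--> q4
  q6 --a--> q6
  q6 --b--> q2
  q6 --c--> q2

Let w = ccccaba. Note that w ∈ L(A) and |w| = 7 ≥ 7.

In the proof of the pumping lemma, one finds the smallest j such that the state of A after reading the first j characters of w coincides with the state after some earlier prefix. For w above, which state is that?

q4

Run of A on w = c c c c a b a:
  step 0: q0  (start)
  step 1: q2  (read c: q0→q2)
  step 2: q1  (read c: q2→q1)
  step 3: q5  (read c: q1→q5)
  step 4: q4  (read c: q5→q4)
  step 5: q4  (read a: q4→q4)   ← first repeat (q4 seen earlier)
  step 6: q3  (read b: q4→q3)
  step 7: q3  (read a: q3→q3)

The earliest repeat is at step j = 5: A is in q4, which it already visited at step i = 4.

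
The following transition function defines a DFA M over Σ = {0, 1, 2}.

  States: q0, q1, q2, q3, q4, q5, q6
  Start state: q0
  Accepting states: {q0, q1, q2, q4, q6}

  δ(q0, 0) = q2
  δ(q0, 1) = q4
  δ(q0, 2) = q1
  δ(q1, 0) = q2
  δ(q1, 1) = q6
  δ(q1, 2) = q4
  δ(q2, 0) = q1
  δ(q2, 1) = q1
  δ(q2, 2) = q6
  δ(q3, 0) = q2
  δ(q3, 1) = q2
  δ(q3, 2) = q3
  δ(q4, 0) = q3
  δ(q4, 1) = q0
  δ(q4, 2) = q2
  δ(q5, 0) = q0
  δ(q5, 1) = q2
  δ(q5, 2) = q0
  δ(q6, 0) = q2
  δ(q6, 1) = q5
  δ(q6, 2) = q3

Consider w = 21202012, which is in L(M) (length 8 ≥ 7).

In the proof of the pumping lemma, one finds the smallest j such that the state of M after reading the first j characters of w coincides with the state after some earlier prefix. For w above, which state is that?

q6

State sequence: q0 -2-> q1 -1-> q6 -2-> q3 -0-> q2 -2-> q6 -0-> q2 -1-> q1 -2-> q4
First repeat at step 5: q6 was already visited.

The earliest repeat is at step j = 5: M is in q6, which it already visited at step i = 2.
With |Q| = 7, pigeonhole forces a state repeat no later than step 7; the substring read between the first and second visits to that state can be pumped.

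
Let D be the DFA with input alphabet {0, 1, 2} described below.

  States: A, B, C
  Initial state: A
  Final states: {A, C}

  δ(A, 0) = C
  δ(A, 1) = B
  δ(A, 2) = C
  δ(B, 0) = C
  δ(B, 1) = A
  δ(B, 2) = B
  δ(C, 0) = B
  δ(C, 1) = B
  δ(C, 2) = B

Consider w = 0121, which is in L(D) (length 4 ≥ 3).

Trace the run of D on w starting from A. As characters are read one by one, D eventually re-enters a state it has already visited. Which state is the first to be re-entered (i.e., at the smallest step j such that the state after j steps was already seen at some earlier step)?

State sequence: A -0-> C -1-> B -2-> B -1-> A
First repeat at step 3: B was already visited.

The earliest repeat is at step j = 3: D is in B, which it already visited at step i = 2.

B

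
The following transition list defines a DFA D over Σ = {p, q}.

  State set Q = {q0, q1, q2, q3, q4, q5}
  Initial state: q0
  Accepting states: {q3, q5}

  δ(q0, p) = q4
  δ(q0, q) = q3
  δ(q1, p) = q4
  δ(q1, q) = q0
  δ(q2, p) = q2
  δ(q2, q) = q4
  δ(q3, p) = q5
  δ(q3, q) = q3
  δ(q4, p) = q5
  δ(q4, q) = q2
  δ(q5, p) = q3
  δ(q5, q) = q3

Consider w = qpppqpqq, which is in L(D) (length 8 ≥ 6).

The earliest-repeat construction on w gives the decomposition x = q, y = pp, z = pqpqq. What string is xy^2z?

xy^2z = q·pp·pp·pqpqq = qpppppqpqq.
Reading y = pp takes D from q3 back to q3, so after x·y·y the machine is still in q3, and z then leads to the accepting state q3. Hence qpppppqpqq ∈ L(D).

qpppppqpqq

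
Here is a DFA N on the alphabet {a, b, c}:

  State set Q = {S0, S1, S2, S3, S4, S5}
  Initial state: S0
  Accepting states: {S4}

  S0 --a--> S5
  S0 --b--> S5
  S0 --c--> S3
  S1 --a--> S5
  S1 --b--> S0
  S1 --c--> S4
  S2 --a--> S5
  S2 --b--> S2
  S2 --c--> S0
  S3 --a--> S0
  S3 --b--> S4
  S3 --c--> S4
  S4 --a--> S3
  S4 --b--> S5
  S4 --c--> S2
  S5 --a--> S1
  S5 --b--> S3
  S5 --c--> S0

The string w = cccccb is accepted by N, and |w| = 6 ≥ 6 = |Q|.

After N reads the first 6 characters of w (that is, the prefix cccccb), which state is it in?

S4

Run of N on the first 6 characters of w = c c c c c b:
  step 0: S0  (start)
  step 1: S3  (read c: S0→S3)
  step 2: S4  (read c: S3→S4)
  step 3: S2  (read c: S4→S2)
  step 4: S0  (read c: S2→S0)
  step 5: S3  (read c: S0→S3)
  step 6: S4  (read b: S3→S4)

After reading 6 characters, N is in state S4.
(This kind of state-tracing is the core of the pumping-lemma construction: with 6 states, pigeonhole forces a repeat within the first 6 steps.)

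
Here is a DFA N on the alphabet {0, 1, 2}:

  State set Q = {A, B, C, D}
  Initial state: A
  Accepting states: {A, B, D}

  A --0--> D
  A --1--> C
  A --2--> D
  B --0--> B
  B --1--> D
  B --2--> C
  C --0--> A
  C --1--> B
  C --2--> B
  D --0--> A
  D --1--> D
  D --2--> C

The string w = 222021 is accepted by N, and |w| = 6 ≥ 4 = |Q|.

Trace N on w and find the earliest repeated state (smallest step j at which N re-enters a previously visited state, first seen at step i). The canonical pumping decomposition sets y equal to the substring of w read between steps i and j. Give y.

Run of N on w = 2 2 2 0 2 1:
  step 0: A  (start)
  step 1: D  (read 2: A→D)
  step 2: C  (read 2: D→C)
  step 3: B  (read 2: C→B)
  step 4: B  (read 0: B→B)   ← first repeat (B seen earlier)
  step 5: C  (read 2: B→C)
  step 6: B  (read 1: C→B)

So i = 3, j = 4, giving x = w[0:3] = 222, y = w[3:4] = 0, z = w[4:6] = 21.
Check: |xy| = 4 ≤ 4 and |y| = 1 ≥ 1. Reading y takes N from B back to B, so every xyⁱz is accepted.
Since N has 4 states, any run of length ≥ 4 visits 4+1 states, so by pigeonhole some state repeats within the first 4 steps — that repeat gives the pumpable loop.

0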